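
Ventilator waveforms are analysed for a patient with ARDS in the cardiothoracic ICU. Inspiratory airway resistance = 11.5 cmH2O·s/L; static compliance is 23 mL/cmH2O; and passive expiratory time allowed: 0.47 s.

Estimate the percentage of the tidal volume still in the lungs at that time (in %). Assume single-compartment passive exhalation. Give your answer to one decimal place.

τ = R × C = 11.5 × 23 mL/cmH2O = 11.5 × 0.023 L/cmH2O = 0.2645 s.
Passive exhalation: V(t)/V₀ = e^(−t/τ) = e^(−0.47/0.2645) = 0.1692.
Fraction remaining = 0.1692 → 16.92%.

16.9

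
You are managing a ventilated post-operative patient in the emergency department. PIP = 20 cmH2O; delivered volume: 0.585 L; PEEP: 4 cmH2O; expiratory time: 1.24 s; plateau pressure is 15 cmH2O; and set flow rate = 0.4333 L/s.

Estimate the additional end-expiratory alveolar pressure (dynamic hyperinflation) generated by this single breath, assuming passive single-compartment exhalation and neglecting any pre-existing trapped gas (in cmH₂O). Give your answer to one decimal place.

R = (PIP − Pplat)/V̇ = (20 − 15) / 0.4333 = 5.0/0.4333 = 11.539 cmH2O·s/L.
C = Vt/(Pplat − PEEP) = 585.0 / (15 − 4) = 585.0/11.0 = 53.182 mL/cmH2O.
τ = R × C = 11.539 × 0.05318 L/cmH2O = 0.6136 s.
Fraction remaining = e^(−Te/τ) = e^(−1.24/0.6136) = 0.1325; trapped volume = 585.0 × 0.1325 = 77.513 mL.
Additional alveolar pressure from trapping ≈ V_trapped / C = 77.513 / 53.182 = 1.458 cmH2O.

1.5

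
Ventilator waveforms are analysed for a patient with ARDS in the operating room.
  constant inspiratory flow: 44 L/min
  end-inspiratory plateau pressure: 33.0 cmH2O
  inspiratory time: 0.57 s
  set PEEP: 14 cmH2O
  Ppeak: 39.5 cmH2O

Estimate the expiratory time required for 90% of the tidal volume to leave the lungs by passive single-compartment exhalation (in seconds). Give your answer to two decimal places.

Flow: 44 L/min ÷ 60 = 0.7333 L/s.
Vt = flow × Ti = 0.7333 L/s × 0.57 s × 1000 mL/L = 417.98 mL.
R = (PIP − Pplat)/V̇ = (39.5 − 33.0) / 0.7333 = 6.5/0.7333 = 8.864 cmH2O·s/L.
C = Vt/(Pplat − PEEP) = 417.98 / (33.0 − 14) = 417.98/19.0 = 21.999 mL/cmH2O.
τ = R × C = 8.864 × 0.022 L/cmH2O = 0.195 s.
t = −τ·ln(1 − 0.90) = −0.195·ln(0.1) = 0.449 s.

0.45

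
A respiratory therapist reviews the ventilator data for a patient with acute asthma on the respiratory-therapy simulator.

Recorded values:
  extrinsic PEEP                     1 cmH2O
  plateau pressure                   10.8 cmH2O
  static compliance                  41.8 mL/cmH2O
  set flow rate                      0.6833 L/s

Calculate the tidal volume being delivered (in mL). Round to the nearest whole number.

Vt = Cstat × (Pplat − PEEP) = 41.8 × (10.8 − 1) = 41.8 × 9.8 = 409.64 mL.

410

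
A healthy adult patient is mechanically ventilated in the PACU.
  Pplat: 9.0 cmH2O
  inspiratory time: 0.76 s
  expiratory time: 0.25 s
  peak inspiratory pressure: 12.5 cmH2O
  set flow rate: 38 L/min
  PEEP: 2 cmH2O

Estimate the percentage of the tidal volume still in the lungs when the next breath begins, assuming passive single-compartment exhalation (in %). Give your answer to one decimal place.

51.8

Flow: 38 L/min ÷ 60 = 0.6333 L/s.
Vt = flow × Ti = 0.6333 L/s × 0.76 s × 1000 mL/L = 481.31 mL.
R = (PIP − Pplat)/V̇ = (12.5 − 9.0) / 0.6333 = 3.5/0.6333 = 5.527 cmH2O·s/L.
C = Vt/(Pplat − PEEP) = 481.31 / (9.0 − 2) = 481.31/7.0 = 68.759 mL/cmH2O.
τ = R × C = 5.527 × 0.06876 L/cmH2O = 0.38 s.
Fraction remaining at end-expiration = e^(−Te/τ) = e^(−0.25/0.38) = 0.5179 → 51.79%.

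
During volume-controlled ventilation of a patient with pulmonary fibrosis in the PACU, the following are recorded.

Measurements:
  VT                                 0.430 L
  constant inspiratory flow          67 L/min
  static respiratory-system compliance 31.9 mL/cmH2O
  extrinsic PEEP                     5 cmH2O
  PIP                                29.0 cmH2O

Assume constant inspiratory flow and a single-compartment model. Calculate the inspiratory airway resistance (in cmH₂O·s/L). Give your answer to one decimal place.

Flow: 67 L/min ÷ 60 = 1.1167 L/s.
Equation of motion (constant flow): PIP = Vt/C + R·V̇ + PEEP.
R·V̇ = PIP − Vt/C − PEEP = 29.0 − 430/31.9 − 5 = 29.0 − 13.48 − 5 = 10.52 cmH2O.
R = 10.52 / 1.1167 = 9.421 cmH2O·s/L.

9.4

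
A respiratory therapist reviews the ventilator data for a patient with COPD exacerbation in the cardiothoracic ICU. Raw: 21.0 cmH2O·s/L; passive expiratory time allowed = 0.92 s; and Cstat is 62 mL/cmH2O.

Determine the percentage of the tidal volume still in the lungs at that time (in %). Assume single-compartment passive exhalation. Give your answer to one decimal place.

τ = R × C = 21.0 × 62 mL/cmH2O = 21.0 × 0.062 L/cmH2O = 1.302 s.
Passive exhalation: V(t)/V₀ = e^(−t/τ) = e^(−0.92/1.302) = 0.4933.
Fraction remaining = 0.4933 → 49.33%.

49.3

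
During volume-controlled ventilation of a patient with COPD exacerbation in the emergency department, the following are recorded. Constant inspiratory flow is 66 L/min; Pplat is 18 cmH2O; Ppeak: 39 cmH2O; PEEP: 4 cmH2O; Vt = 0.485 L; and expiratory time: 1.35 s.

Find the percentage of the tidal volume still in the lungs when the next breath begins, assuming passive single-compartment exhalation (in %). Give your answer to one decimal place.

13.0

Flow: 66 L/min ÷ 60 = 1.1 L/s.
R = (PIP − Pplat)/V̇ = (39 − 18) / 1.1 = 21.0/1.1 = 19.091 cmH2O·s/L.
C = Vt/(Pplat − PEEP) = 485.0 / (18 − 4) = 485.0/14.0 = 34.643 mL/cmH2O.
τ = R × C = 19.091 × 0.03464 L/cmH2O = 0.6613 s.
Fraction remaining at end-expiration = e^(−Te/τ) = e^(−1.35/0.6613) = 0.1298 → 12.98%.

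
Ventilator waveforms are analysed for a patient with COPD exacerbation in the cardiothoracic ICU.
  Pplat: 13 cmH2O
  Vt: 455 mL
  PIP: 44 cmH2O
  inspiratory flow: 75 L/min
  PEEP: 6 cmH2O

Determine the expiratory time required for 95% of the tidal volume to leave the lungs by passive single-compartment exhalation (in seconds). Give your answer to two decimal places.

4.83

Flow: 75 L/min ÷ 60 = 1.25 L/s.
R = (PIP − Pplat)/V̇ = (44 − 13) / 1.25 = 31.0/1.25 = 24.8 cmH2O·s/L.
C = Vt/(Pplat − PEEP) = 455.0 / (13 − 6) = 455.0/7.0 = 65.0 mL/cmH2O.
τ = R × C = 24.8 × 0.065 L/cmH2O = 1.612 s.
t = −τ·ln(1 − 0.95) = −1.612·ln(0.05) = 4.829 s.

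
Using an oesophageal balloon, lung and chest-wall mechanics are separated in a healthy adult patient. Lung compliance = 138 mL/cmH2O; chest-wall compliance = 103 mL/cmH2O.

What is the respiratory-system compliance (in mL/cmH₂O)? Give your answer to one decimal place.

59.0

Lung and chest wall are elastances in series: 1/Crs = 1/CL + 1/Ccw.
1/Crs = 1/138 + 1/103 = 0.01696.
Crs = 58.962 mL/cmH2O.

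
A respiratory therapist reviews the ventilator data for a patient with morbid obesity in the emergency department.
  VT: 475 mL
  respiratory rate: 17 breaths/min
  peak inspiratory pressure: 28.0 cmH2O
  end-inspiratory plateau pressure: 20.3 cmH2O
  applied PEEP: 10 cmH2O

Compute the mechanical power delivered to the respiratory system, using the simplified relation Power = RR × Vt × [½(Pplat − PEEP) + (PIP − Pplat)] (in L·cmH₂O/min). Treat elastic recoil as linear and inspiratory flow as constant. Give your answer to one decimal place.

103.8

Per-breath work = Vt × [½(Pplat−PEEP) + (PIP−Pplat)] = 0.475 × [0.5×10.3 + 7.7] = 0.475 × 12.85 = 6.104 L·cmH2O.
Power = 17 × 6.104 = 103.77 L·cmH2O/min.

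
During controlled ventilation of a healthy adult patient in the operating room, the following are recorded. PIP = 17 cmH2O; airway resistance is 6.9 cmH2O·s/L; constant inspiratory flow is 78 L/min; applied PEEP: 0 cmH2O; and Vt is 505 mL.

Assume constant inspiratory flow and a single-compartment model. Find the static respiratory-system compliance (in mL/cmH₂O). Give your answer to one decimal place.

62.9

Flow: 78 L/min ÷ 60 = 1.3 L/s.
Equation of motion (constant flow): PIP = Vt/C + R·V̇ + PEEP.
Vt/C = PIP − R·V̇ − PEEP = 17 − 6.9×1.3 − 0 = 17 − 8.97 − 0 = 8.03 cmH2O.
C = Vt / 8.03 = 505 / 8.03 = 62.889 mL/cmH2O.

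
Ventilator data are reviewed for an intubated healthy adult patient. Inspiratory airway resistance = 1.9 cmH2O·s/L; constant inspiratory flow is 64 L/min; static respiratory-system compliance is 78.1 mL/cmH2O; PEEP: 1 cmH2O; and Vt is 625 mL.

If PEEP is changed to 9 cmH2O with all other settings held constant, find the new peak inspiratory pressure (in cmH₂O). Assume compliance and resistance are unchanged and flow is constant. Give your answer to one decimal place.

19.0

Flow: 64 L/min ÷ 60 = 1.0667 L/s.
PIP = Vt/C + R·V̇ + PEEP (constant-flow equation of motion).
Only the baseline term changes: ΔPIP = ΔPEEP = 9 − 1 = 8.0 cmH2O.
Original PIP = 625/78.1 + 1.9×1.0667 + 1 = 11.029 cmH2O; new PIP = 11.029 + (8.0) = 19.029 cmH2O.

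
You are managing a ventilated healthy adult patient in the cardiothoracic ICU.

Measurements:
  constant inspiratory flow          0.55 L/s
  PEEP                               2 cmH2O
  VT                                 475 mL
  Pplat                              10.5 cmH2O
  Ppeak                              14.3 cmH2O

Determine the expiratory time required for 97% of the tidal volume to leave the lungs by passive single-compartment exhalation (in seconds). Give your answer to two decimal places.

1.35

R = (PIP − Pplat)/V̇ = (14.3 − 10.5) / 0.55 = 3.8/0.55 = 6.909 cmH2O·s/L.
C = Vt/(Pplat − PEEP) = 475.0 / (10.5 − 2) = 475.0/8.5 = 55.882 mL/cmH2O.
τ = R × C = 6.909 × 0.05588 L/cmH2O = 0.3861 s.
t = −τ·ln(1 − 0.97) = −0.3861·ln(0.03) = 1.354 s.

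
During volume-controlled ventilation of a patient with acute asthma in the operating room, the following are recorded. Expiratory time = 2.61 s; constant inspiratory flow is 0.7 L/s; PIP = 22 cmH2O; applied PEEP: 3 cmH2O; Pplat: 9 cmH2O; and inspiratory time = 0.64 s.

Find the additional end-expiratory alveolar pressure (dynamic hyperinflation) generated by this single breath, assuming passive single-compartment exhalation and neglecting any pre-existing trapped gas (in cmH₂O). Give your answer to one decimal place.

0.9

Vt = flow × Ti = 0.7 L/s × 0.64 s × 1000 mL/L = 448.0 mL.
R = (PIP − Pplat)/V̇ = (22 − 9) / 0.7 = 13.0/0.7 = 18.571 cmH2O·s/L.
C = Vt/(Pplat − PEEP) = 448.0 / (9 − 3) = 448.0/6.0 = 74.667 mL/cmH2O.
τ = R × C = 18.571 × 0.07467 L/cmH2O = 1.387 s.
Fraction remaining = e^(−Te/τ) = e^(−2.61/1.387) = 0.1523; trapped volume = 448.0 × 0.1523 = 68.23 mL.
Additional alveolar pressure from trapping ≈ V_trapped / C = 68.23 / 74.667 = 0.9138 cmH2O.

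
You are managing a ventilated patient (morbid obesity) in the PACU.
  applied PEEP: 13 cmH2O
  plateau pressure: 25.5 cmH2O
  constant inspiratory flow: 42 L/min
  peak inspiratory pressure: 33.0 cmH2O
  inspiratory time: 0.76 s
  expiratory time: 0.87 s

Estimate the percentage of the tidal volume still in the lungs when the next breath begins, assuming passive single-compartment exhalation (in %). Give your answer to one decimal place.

Flow: 42 L/min ÷ 60 = 0.7 L/s.
Vt = flow × Ti = 0.7 L/s × 0.76 s × 1000 mL/L = 532.0 mL.
R = (PIP − Pplat)/V̇ = (33.0 − 25.5) / 0.7 = 7.5/0.7 = 10.714 cmH2O·s/L.
C = Vt/(Pplat − PEEP) = 532.0 / (25.5 − 13) = 532.0/12.5 = 42.56 mL/cmH2O.
τ = R × C = 10.714 × 0.04256 L/cmH2O = 0.456 s.
Fraction remaining at end-expiration = e^(−Te/τ) = e^(−0.87/0.456) = 0.1484 → 14.84%.

14.8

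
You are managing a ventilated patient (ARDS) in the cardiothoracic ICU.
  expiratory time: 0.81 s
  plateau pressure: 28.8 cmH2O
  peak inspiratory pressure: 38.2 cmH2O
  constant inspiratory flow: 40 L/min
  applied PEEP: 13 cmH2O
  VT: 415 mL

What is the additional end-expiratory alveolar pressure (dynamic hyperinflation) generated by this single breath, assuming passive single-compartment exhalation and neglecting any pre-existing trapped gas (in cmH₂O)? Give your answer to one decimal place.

Flow: 40 L/min ÷ 60 = 0.6667 L/s.
R = (PIP − Pplat)/V̇ = (38.2 − 28.8) / 0.6667 = 9.4/0.6667 = 14.099 cmH2O·s/L.
C = Vt/(Pplat − PEEP) = 415.0 / (28.8 − 13) = 415.0/15.8 = 26.266 mL/cmH2O.
τ = R × C = 14.099 × 0.02627 L/cmH2O = 0.3704 s.
Fraction remaining = e^(−Te/τ) = e^(−0.81/0.3704) = 0.1123; trapped volume = 415.0 × 0.1123 = 46.605 mL.
Additional alveolar pressure from trapping ≈ V_trapped / C = 46.605 / 26.266 = 1.774 cmH2O.

1.8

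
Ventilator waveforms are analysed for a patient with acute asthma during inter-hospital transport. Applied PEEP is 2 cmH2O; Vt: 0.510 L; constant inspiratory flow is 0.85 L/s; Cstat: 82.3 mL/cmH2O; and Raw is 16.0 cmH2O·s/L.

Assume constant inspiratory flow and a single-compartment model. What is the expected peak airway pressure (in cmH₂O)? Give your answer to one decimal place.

21.8

Equation of motion (constant flow): PIP = Vt/C + R·V̇ + PEEP.
PIP = 510/82.3 + 16.0×0.85 + 2 = 6.197 + 13.6 + 2 = 21.797 cmH2O.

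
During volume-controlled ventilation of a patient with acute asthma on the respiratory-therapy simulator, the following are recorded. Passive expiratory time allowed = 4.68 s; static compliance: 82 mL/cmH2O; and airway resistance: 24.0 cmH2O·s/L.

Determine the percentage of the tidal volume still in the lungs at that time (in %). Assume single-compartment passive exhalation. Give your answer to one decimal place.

τ = R × C = 24.0 × 82 mL/cmH2O = 24.0 × 0.082 L/cmH2O = 1.968 s.
Passive exhalation: V(t)/V₀ = e^(−t/τ) = e^(−4.68/1.968) = 0.09273.
Fraction remaining = 0.09273 → 9.273%.

9.3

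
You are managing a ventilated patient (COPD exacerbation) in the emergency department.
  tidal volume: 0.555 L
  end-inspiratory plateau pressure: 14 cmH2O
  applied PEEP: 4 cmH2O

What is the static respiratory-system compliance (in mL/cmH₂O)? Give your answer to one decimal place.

Cstat = Vt / (Pplat − PEEP) = 555 / (14 − 4) = 555 / 10.0 = 55.5 mL/cmH2O.

55.5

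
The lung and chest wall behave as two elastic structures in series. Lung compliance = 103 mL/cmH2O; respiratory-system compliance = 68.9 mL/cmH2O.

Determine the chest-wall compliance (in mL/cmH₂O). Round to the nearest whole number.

1/Ccw = 1/Crs − 1/CL.
1/Ccw = 1/68.9 − 1/103 = 0.004805.
Ccw = 208.12 mL/cmH2O.

208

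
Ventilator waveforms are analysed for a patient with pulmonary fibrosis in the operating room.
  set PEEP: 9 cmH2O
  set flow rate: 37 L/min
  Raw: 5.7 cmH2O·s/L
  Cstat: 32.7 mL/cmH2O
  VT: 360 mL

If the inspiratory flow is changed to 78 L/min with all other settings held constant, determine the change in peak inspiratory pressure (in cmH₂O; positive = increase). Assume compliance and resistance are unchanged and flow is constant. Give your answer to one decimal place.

3.9

Flow: 37 L/min ÷ 60 = 0.6167 L/s.
New flow: 78 L/min ÷ 60 = 1.3 L/s.
PIP = Vt/C + R·V̇ + PEEP (constant-flow equation of motion).
Only the resistive term changes: ΔPIP = R × ΔV̇ = 5.7 × (1.3 − 0.6167) = 5.7 × 0.6833 = 3.895 cmH2O.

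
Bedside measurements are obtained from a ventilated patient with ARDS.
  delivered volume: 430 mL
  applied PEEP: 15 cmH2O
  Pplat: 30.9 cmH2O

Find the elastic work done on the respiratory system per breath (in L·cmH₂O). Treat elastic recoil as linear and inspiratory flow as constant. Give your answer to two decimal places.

3.42

Elastic work ≈ ½ × (Pplat − PEEP) × Vt = 0.5 × (30.9 − 15) × 0.430 L = 0.5 × 15.9 × 0.430 = 3.419 L·cmH2O.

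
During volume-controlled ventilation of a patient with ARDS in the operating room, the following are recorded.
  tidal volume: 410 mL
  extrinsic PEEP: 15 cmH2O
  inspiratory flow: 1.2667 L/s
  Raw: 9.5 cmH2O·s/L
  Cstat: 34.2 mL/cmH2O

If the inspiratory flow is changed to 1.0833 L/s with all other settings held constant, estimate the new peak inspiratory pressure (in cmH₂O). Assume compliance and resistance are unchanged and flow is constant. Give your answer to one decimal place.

37.3

PIP = Vt/C + R·V̇ + PEEP (constant-flow equation of motion).
Only the resistive term changes: ΔPIP = R × ΔV̇ = 9.5 × (1.0833 − 1.2667) = 9.5 × -0.1834 = -1.742 cmH2O.
Original PIP = 410/34.2 + 9.5×1.2667 + 15 = 39.022 cmH2O; new PIP = 39.022 + (-1.742) = 37.28 cmH2O.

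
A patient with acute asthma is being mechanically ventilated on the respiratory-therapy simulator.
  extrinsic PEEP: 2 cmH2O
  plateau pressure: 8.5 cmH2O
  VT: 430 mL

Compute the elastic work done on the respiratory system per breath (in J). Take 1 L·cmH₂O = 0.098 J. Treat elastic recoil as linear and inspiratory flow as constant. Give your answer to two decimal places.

0.14

Elastic work ≈ ½ × (Pplat − PEEP) × Vt = 0.5 × (8.5 − 2) × 0.430 L = 0.5 × 6.5 × 0.430 = 1.398 L·cmH2O.
× 0.098 J/(L·cmH2O) → 0.137 J.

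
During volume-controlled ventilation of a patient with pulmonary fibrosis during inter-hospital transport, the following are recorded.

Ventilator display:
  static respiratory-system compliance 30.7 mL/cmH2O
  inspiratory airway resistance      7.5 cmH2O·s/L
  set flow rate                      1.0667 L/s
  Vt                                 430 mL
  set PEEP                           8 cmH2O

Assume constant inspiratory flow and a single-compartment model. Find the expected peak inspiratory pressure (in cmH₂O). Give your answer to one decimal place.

30.0

Equation of motion (constant flow): PIP = Vt/C + R·V̇ + PEEP.
PIP = 430/30.7 + 7.5×1.0667 + 8 = 14.007 + 8.0 + 8 = 30.007 cmH2O.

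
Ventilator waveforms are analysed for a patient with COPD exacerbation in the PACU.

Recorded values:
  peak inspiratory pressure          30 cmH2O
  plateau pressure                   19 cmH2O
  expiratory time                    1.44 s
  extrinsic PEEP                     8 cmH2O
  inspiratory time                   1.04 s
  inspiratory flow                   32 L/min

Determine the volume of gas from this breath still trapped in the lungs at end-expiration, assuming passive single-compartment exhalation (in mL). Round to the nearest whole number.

Flow: 32 L/min ÷ 60 = 0.5333 L/s.
Vt = flow × Ti = 0.5333 L/s × 1.04 s × 1000 mL/L = 554.63 mL.
R = (PIP − Pplat)/V̇ = (30 − 19) / 0.5333 = 11.0/0.5333 = 20.626 cmH2O·s/L.
C = Vt/(Pplat − PEEP) = 554.63 / (19 − 8) = 554.63/11.0 = 50.421 mL/cmH2O.
τ = R × C = 20.626 × 0.05042 L/cmH2O = 1.04 s.
Fraction remaining = e^(−Te/τ) = e^(−1.44/1.04) = 0.2504.
Trapped volume = 554.63 × 0.2504 = 138.88 mL.

139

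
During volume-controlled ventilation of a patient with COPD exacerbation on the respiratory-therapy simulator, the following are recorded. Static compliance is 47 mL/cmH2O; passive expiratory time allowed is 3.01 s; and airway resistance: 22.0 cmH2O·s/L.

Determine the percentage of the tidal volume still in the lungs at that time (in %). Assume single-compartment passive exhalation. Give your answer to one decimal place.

τ = R × C = 22.0 × 47 mL/cmH2O = 22.0 × 0.047 L/cmH2O = 1.034 s.
Passive exhalation: V(t)/V₀ = e^(−t/τ) = e^(−3.01/1.034) = 0.05442.
Fraction remaining = 0.05442 → 5.442%.

5.4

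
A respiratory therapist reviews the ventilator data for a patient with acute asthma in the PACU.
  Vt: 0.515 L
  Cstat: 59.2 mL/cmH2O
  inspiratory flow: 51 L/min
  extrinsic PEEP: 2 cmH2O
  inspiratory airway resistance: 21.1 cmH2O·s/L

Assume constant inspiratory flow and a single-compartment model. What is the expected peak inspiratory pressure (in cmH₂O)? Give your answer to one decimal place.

28.6

Flow: 51 L/min ÷ 60 = 0.85 L/s.
Equation of motion (constant flow): PIP = Vt/C + R·V̇ + PEEP.
PIP = 515/59.2 + 21.1×0.85 + 2 = 8.699 + 17.935 + 2 = 28.634 cmH2O.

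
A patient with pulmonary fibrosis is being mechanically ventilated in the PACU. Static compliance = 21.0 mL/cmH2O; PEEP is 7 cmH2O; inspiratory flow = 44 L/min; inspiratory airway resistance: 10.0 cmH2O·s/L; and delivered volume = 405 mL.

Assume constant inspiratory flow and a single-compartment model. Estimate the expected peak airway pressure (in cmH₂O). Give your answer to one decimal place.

33.6

Flow: 44 L/min ÷ 60 = 0.7333 L/s.
Equation of motion (constant flow): PIP = Vt/C + R·V̇ + PEEP.
PIP = 405/21.0 + 10.0×0.7333 + 7 = 19.286 + 7.333 + 7 = 33.619 cmH2O.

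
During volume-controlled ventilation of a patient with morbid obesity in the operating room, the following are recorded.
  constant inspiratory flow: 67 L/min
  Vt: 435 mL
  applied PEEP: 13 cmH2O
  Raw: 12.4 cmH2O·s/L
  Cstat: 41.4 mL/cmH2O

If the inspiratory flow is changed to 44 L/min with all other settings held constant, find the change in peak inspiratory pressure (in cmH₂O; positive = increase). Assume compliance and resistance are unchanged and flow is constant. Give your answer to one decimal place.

Flow: 67 L/min ÷ 60 = 1.1167 L/s.
New flow: 44 L/min ÷ 60 = 0.7333 L/s.
PIP = Vt/C + R·V̇ + PEEP (constant-flow equation of motion).
Only the resistive term changes: ΔPIP = R × ΔV̇ = 12.4 × (0.7333 − 1.1167) = 12.4 × -0.3834 = -4.754 cmH2O.

-4.8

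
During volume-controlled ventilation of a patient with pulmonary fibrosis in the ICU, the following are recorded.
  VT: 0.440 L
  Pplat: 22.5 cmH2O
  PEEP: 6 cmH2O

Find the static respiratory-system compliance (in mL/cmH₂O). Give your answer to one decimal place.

Cstat = Vt / (Pplat − PEEP) = 440 / (22.5 − 6) = 440 / 16.5 = 26.667 mL/cmH2O.

26.7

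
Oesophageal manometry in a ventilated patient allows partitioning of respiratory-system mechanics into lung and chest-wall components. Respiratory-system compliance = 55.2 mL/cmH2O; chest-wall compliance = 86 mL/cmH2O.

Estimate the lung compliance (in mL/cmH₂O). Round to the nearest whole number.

1/CL = 1/Crs − 1/Ccw.
1/CL = 1/55.2 − 1/86 = 0.006488.
CL = 154.13 mL/cmH2O.

154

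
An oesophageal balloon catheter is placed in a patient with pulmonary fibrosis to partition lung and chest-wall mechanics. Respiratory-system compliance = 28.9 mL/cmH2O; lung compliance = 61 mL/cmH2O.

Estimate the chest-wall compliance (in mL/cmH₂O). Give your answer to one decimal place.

54.9

1/Ccw = 1/Crs − 1/CL.
1/Ccw = 1/28.9 − 1/61 = 0.01821.
Ccw = 54.915 mL/cmH2O.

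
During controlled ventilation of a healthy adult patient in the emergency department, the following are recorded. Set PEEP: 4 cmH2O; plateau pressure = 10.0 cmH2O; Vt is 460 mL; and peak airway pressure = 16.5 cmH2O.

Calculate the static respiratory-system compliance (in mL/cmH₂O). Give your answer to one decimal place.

76.7

Cstat = Vt / (Pplat − PEEP) = 460 / (10.0 − 4) = 460 / 6.0 = 76.667 mL/cmH2O.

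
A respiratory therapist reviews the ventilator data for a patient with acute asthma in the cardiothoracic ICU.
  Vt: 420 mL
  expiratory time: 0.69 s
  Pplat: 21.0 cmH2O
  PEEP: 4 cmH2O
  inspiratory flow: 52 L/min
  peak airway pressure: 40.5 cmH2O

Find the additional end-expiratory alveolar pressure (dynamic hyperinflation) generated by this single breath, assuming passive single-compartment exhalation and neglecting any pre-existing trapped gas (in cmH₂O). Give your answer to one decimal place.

4.9

Flow: 52 L/min ÷ 60 = 0.8667 L/s.
R = (PIP − Pplat)/V̇ = (40.5 − 21.0) / 0.8667 = 19.5/0.8667 = 22.499 cmH2O·s/L.
C = Vt/(Pplat − PEEP) = 420.0 / (21.0 − 4) = 420.0/17.0 = 24.706 mL/cmH2O.
τ = R × C = 22.499 × 0.02471 L/cmH2O = 0.556 s.
Fraction remaining = e^(−Te/τ) = e^(−0.69/0.556) = 0.2891; trapped volume = 420.0 × 0.2891 = 121.42 mL.
Additional alveolar pressure from trapping ≈ V_trapped / C = 121.42 / 24.706 = 4.915 cmH2O.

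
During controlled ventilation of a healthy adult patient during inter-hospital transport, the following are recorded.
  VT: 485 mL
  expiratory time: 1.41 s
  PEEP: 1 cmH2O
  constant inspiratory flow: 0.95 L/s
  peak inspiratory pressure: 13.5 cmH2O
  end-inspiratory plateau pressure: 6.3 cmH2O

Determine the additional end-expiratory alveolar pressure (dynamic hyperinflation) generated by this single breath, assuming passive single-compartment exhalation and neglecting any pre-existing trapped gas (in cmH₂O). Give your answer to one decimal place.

R = (PIP − Pplat)/V̇ = (13.5 − 6.3) / 0.95 = 7.2/0.95 = 7.579 cmH2O·s/L.
C = Vt/(Pplat − PEEP) = 485.0 / (6.3 − 1) = 485.0/5.3 = 91.509 mL/cmH2O.
τ = R × C = 7.579 × 0.09151 L/cmH2O = 0.6936 s.
Fraction remaining = e^(−Te/τ) = e^(−1.41/0.6936) = 0.131; trapped volume = 485.0 × 0.131 = 63.535 mL.
Additional alveolar pressure from trapping ≈ V_trapped / C = 63.535 / 91.509 = 0.6943 cmH2O.

0.7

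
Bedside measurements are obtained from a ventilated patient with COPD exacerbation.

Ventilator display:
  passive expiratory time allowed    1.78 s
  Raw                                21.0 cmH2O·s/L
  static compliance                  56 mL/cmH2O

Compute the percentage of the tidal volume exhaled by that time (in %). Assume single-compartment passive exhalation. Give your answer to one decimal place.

τ = R × C = 21.0 × 56 mL/cmH2O = 21.0 × 0.056 L/cmH2O = 1.176 s.
Passive exhalation: V(t)/V₀ = e^(−t/τ) = e^(−1.78/1.176) = 0.2201.
Fraction exhaled = 1 − 0.2201 = 0.7799 → 77.99%.

78.0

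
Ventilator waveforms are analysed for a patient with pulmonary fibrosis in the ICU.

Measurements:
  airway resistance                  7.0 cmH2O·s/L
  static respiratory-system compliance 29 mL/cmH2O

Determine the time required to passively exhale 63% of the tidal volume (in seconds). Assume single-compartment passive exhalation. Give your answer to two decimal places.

0.20

τ = R × C = 7.0 × 29 mL/cmH2O = 7.0 × 0.029 L/cmH2O = 0.203 s.
Exhaled fraction f = 1 − e^(−t/τ) → t = −τ·ln(1 − f) = −0.203·ln(0.37) = 0.2018 s.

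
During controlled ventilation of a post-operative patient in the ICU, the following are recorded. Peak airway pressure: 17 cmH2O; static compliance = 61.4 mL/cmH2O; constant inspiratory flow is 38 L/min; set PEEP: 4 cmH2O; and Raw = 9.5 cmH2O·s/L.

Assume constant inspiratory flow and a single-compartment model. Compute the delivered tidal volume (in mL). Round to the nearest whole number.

429

Flow: 38 L/min ÷ 60 = 0.6333 L/s.
Equation of motion (constant flow): PIP = Vt/C + R·V̇ + PEEP.
Vt/C = PIP − R·V̇ − PEEP = 17 − 6.016 − 4 = 6.984 cmH2O.
Vt = C × 6.984 = 61.4 × 6.984 = 428.82 mL.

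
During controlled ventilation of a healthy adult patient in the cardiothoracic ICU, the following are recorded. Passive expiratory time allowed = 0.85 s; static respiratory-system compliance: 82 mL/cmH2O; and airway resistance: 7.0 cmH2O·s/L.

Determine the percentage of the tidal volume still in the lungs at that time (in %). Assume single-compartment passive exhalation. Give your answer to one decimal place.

22.7

τ = R × C = 7.0 × 82 mL/cmH2O = 7.0 × 0.082 L/cmH2O = 0.574 s.
Passive exhalation: V(t)/V₀ = e^(−t/τ) = e^(−0.85/0.574) = 0.2274.
Fraction remaining = 0.2274 → 22.74%.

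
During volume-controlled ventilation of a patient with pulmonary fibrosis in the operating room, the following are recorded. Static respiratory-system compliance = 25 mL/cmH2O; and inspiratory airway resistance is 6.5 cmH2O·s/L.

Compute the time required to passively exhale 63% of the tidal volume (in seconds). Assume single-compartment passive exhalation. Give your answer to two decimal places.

0.16

τ = R × C = 6.5 × 25 mL/cmH2O = 6.5 × 0.025 L/cmH2O = 0.1625 s.
Exhaled fraction f = 1 − e^(−t/τ) → t = −τ·ln(1 − f) = −0.1625·ln(0.37) = 0.1616 s.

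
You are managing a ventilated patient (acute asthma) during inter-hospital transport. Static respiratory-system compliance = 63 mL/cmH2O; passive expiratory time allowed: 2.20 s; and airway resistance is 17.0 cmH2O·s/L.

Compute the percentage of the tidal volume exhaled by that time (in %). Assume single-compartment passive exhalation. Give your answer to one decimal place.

τ = R × C = 17.0 × 63 mL/cmH2O = 17.0 × 0.063 L/cmH2O = 1.071 s.
Passive exhalation: V(t)/V₀ = e^(−t/τ) = e^(−2.20/1.071) = 0.1282.
Fraction exhaled = 1 − 0.1282 = 0.8718 → 87.18%.

87.2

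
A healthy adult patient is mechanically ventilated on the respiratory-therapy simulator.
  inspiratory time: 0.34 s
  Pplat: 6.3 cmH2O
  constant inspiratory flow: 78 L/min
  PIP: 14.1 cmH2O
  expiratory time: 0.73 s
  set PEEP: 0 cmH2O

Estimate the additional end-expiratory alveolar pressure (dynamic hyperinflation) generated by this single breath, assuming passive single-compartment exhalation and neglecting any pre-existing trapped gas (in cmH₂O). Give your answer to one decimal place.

1.1

Flow: 78 L/min ÷ 60 = 1.3 L/s.
Vt = flow × Ti = 1.3 L/s × 0.34 s × 1000 mL/L = 442.0 mL.
R = (PIP − Pplat)/V̇ = (14.1 − 6.3) / 1.3 = 7.8/1.3 = 6.0 cmH2O·s/L.
C = Vt/(Pplat − PEEP) = 442.0 / (6.3 − 0) = 442.0/6.3 = 70.159 mL/cmH2O.
τ = R × C = 6.0 × 0.07016 L/cmH2O = 0.421 s.
Fraction remaining = e^(−Te/τ) = e^(−0.73/0.421) = 0.1766; trapped volume = 442.0 × 0.1766 = 78.057 mL.
Additional alveolar pressure from trapping ≈ V_trapped / C = 78.057 / 70.159 = 1.113 cmH2O.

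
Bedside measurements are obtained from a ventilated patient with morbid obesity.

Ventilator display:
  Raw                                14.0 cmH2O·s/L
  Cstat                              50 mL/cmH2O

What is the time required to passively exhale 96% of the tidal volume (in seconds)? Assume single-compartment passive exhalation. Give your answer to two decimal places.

τ = R × C = 14.0 × 50 mL/cmH2O = 14.0 × 0.050 L/cmH2O = 0.7 s.
Exhaled fraction f = 1 − e^(−t/τ) → t = −τ·ln(1 − f) = −0.7·ln(0.04) = 2.253 s.

2.25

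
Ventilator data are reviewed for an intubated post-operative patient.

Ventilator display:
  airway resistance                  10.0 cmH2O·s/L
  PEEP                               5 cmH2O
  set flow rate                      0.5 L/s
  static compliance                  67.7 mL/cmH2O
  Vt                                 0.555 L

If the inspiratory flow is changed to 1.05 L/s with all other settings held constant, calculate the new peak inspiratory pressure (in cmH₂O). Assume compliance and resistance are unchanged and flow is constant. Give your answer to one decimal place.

23.7

PIP = Vt/C + R·V̇ + PEEP (constant-flow equation of motion).
Only the resistive term changes: ΔPIP = R × ΔV̇ = 10.0 × (1.05 − 0.5) = 10.0 × 0.55 = 5.5 cmH2O.
Original PIP = 555/67.7 + 10.0×0.5 + 5 = 18.198 cmH2O; new PIP = 18.198 + (5.5) = 23.698 cmH2O.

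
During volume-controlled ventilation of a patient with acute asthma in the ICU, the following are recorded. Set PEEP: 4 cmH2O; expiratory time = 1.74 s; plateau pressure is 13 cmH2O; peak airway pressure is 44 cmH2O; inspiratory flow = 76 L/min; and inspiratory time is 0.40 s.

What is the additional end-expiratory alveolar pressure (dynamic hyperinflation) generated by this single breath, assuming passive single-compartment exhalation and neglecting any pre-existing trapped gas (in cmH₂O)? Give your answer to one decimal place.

2.5

Flow: 76 L/min ÷ 60 = 1.2667 L/s.
Vt = flow × Ti = 1.2667 L/s × 0.40 s × 1000 mL/L = 506.68 mL.
R = (PIP − Pplat)/V̇ = (44 − 13) / 1.2667 = 31.0/1.2667 = 24.473 cmH2O·s/L.
C = Vt/(Pplat − PEEP) = 506.68 / (13 − 4) = 506.68/9.0 = 56.298 mL/cmH2O.
τ = R × C = 24.473 × 0.0563 L/cmH2O = 1.378 s.
Fraction remaining = e^(−Te/τ) = e^(−1.74/1.378) = 0.2829; trapped volume = 506.68 × 0.2829 = 143.34 mL.
Additional alveolar pressure from trapping ≈ V_trapped / C = 143.34 / 56.298 = 2.546 cmH2O.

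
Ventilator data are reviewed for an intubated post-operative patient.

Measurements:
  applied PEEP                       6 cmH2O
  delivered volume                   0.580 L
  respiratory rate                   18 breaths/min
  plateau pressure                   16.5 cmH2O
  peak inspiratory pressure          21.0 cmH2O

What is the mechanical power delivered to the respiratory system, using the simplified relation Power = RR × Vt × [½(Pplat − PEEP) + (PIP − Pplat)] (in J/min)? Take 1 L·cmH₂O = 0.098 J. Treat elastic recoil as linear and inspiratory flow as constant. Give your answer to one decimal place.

10.0

Per-breath work = Vt × [½(Pplat−PEEP) + (PIP−Pplat)] = 0.580 × [0.5×10.5 + 4.5] = 0.580 × 9.75 = 5.655 L·cmH2O.
Power = 18 × 5.655 = 101.79 L·cmH2O/min.
× 0.098 J/(L·cmH2O) → 9.975 J/min.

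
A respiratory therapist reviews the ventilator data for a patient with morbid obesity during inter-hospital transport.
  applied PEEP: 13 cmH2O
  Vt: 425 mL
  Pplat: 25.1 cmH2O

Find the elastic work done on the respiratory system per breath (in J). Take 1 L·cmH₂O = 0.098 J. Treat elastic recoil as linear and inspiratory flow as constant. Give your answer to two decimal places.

Elastic work ≈ ½ × (Pplat − PEEP) × Vt = 0.5 × (25.1 − 13) × 0.425 L = 0.5 × 12.1 × 0.425 = 2.571 L·cmH2O.
× 0.098 J/(L·cmH2O) → 0.252 J.

0.25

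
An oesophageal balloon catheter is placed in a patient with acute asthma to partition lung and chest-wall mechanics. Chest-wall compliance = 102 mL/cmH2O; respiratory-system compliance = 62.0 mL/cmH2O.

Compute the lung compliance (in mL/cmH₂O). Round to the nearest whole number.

1/CL = 1/Crs − 1/Ccw.
1/CL = 1/62.0 − 1/102 = 0.006325.
CL = 158.1 mL/cmH2O.

158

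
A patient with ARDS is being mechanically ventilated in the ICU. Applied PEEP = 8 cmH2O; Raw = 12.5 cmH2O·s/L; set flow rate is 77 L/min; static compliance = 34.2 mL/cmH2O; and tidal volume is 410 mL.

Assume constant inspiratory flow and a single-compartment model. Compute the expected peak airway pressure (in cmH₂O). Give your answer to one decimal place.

Flow: 77 L/min ÷ 60 = 1.2833 L/s.
Equation of motion (constant flow): PIP = Vt/C + R·V̇ + PEEP.
PIP = 410/34.2 + 12.5×1.2833 + 8 = 11.988 + 16.041 + 8 = 36.029 cmH2O.

36.0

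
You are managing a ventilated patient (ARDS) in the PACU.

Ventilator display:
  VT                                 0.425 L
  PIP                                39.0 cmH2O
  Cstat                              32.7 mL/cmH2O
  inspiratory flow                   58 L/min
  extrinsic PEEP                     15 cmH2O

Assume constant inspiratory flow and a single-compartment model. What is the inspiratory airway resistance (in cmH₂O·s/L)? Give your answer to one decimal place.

11.4

Flow: 58 L/min ÷ 60 = 0.9667 L/s.
Equation of motion (constant flow): PIP = Vt/C + R·V̇ + PEEP.
R·V̇ = PIP − Vt/C − PEEP = 39.0 − 425/32.7 − 15 = 39.0 − 12.997 − 15 = 11.003 cmH2O.
R = 11.003 / 0.9667 = 11.382 cmH2O·s/L.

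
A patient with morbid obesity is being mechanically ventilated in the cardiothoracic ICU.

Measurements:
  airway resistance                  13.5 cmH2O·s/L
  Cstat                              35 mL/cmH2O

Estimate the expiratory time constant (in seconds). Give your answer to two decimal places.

0.47

τ = R × C = 13.5 × 35 mL/cmH2O = 13.5 × 0.035 L/cmH2O = 0.4725 s.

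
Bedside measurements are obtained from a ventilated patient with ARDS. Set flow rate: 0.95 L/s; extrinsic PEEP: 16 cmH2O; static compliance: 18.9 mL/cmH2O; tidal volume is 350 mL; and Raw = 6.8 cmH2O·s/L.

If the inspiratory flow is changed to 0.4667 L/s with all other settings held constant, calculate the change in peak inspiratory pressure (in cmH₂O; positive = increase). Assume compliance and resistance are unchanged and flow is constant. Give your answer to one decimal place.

-3.3

PIP = Vt/C + R·V̇ + PEEP (constant-flow equation of motion).
Only the resistive term changes: ΔPIP = R × ΔV̇ = 6.8 × (0.4667 − 0.95) = 6.8 × -0.4833 = -3.286 cmH2O.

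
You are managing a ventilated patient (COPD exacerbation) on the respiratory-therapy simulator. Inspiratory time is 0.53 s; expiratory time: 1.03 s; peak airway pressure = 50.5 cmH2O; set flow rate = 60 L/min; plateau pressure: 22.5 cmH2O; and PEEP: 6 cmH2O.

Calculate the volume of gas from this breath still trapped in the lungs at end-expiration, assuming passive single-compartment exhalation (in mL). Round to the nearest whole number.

169

Flow: 60 L/min ÷ 60 = 1 L/s.
Vt = flow × Ti = 1 L/s × 0.53 s × 1000 mL/L = 530.0 mL.
R = (PIP − Pplat)/V̇ = (50.5 − 22.5) / 1 = 28.0/1 = 28.0 cmH2O·s/L.
C = Vt/(Pplat − PEEP) = 530.0 / (22.5 − 6) = 530.0/16.5 = 32.121 mL/cmH2O.
τ = R × C = 28.0 × 0.03212 L/cmH2O = 0.8994 s.
Fraction remaining = e^(−Te/τ) = e^(−1.03/0.8994) = 0.3182.
Trapped volume = 530.0 × 0.3182 = 168.65 mL.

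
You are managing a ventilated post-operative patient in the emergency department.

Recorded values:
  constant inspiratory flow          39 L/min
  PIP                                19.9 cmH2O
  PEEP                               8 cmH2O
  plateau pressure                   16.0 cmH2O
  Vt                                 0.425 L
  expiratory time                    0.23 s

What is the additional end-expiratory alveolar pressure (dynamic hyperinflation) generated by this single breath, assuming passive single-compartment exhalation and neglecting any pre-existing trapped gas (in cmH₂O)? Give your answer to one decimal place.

Flow: 39 L/min ÷ 60 = 0.65 L/s.
R = (PIP − Pplat)/V̇ = (19.9 − 16.0) / 0.65 = 3.9/0.65 = 6.0 cmH2O·s/L.
C = Vt/(Pplat − PEEP) = 425.0 / (16.0 − 8) = 425.0/8.0 = 53.125 mL/cmH2O.
τ = R × C = 6.0 × 0.05313 L/cmH2O = 0.3188 s.
Fraction remaining = e^(−Te/τ) = e^(−0.23/0.3188) = 0.486; trapped volume = 425.0 × 0.486 = 206.55 mL.
Additional alveolar pressure from trapping ≈ V_trapped / C = 206.55 / 53.125 = 3.888 cmH2O.

3.9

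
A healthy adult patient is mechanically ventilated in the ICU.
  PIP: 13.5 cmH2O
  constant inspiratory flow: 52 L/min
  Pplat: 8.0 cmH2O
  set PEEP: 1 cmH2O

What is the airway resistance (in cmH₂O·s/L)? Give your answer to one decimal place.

6.3

Flow: 52 L/min ÷ 60 = 0.8667 L/s.
Raw = (PIP − Pplat) / flow = (13.5 − 8.0) / 0.8667 = 5.5 / 0.8667 = 6.346 cmH2O·s/L.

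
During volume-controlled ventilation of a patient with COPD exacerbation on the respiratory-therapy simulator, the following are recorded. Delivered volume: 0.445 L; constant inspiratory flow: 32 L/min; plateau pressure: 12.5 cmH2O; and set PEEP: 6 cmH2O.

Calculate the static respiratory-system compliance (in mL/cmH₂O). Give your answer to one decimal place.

Cstat = Vt / (Pplat − PEEP) = 445 / (12.5 − 6) = 445 / 6.5 = 68.462 mL/cmH2O.

68.5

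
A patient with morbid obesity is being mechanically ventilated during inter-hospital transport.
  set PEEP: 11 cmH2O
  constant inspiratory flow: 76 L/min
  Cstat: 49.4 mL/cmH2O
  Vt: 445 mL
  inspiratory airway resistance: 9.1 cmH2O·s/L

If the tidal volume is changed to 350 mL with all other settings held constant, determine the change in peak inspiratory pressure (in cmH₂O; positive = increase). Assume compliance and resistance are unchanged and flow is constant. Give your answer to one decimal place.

PIP = Vt/C + R·V̇ + PEEP (constant-flow equation of motion).
Only the elastic term changes: ΔPIP = ΔVt / C = (350 − 445) / 49.4 = -1.923 cmH2O.

-1.9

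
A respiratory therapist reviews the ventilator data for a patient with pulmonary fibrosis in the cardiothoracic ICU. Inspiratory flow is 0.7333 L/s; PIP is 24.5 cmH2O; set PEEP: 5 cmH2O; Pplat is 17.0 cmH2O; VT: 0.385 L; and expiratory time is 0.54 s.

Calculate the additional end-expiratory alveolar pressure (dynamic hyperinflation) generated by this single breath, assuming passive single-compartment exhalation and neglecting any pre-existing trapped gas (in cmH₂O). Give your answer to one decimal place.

R = (PIP − Pplat)/V̇ = (24.5 − 17.0) / 0.7333 = 7.5/0.7333 = 10.228 cmH2O·s/L.
C = Vt/(Pplat − PEEP) = 385.0 / (17.0 − 5) = 385.0/12.0 = 32.083 mL/cmH2O.
τ = R × C = 10.228 × 0.03208 L/cmH2O = 0.3281 s.
Fraction remaining = e^(−Te/τ) = e^(−0.54/0.3281) = 0.1929; trapped volume = 385.0 × 0.1929 = 74.267 mL.
Additional alveolar pressure from trapping ≈ V_trapped / C = 74.267 / 32.083 = 2.315 cmH2O.

2.3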